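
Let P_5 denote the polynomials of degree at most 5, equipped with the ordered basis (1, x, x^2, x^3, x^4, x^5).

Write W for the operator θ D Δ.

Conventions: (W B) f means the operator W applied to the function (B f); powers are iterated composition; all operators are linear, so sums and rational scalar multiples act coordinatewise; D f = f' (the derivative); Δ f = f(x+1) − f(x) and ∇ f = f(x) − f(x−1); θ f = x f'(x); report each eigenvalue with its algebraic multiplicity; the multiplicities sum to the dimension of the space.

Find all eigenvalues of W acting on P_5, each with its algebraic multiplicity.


image of 1: 0
image of x: 0
image of x^2: 0
image of x^3: 6x
image of x^4: 24x^2 + 12x
image of x^5: 60x^3 + 60x^2 + 20x
the matrix is upper triangular; its diagonal is (0, 0, 0, 0, 0, 0)
for a triangular matrix the eigenvalues are the diagonal entries, with algebraic multiplicity their repetition count

λ = 0 (multiplicity 6)


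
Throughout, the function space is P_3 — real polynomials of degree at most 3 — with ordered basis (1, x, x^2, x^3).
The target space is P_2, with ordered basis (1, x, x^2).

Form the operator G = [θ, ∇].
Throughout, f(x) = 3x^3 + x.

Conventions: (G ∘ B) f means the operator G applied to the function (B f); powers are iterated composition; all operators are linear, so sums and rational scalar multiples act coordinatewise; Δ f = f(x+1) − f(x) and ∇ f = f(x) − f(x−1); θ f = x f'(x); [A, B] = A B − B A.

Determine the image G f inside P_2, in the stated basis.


∇ f = 9x^2 - 9x + 4
θ ∇ f = 18x^2 - 9x
θ f = 9x^3 + x
∇ θ f = 27x^2 - 27x + 10
[θ, ∇] f = -9x^2 + 18x - 10

the image equals g(x) = -9x^2 + 18x - 10


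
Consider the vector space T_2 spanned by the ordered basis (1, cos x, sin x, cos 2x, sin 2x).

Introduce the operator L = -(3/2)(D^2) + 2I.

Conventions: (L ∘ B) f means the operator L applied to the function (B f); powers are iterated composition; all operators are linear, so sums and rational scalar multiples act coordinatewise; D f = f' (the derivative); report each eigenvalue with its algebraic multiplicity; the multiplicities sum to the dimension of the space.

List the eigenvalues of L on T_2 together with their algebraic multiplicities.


λ = 2 (multiplicity 1), λ = 7/2 (multiplicity 2), λ = 8 (multiplicity 2)

image of 1: 2
image of cos x: (7/2)cos x
image of sin x: (7/2)sin x
image of cos 2x: 8cos 2x
image of sin 2x: 8sin 2x
the matrix is diagonal; its diagonal is (2, 7/2, 7/2, 8, 8)
for a triangular matrix the eigenvalues are the diagonal entries, with algebraic multiplicity their repetition count


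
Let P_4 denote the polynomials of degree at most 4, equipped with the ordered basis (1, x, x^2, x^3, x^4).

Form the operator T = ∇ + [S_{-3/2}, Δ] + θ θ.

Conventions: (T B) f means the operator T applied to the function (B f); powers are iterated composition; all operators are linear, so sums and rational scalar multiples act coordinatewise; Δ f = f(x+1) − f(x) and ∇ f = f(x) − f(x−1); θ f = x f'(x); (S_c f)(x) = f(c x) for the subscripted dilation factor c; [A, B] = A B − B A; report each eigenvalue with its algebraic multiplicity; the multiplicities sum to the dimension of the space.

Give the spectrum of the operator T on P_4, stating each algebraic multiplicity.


λ = 0 (multiplicity 1), λ = 1 (multiplicity 1), λ = 4 (multiplicity 1), λ = 9 (multiplicity 1), λ = 16 (multiplicity 1)

image of 1: 0
image of x: x + 7/2
image of x^2: 4x^2 - (11/2)x - 9/4
image of x^3: 9x^3 + (159/8)x^2 + (21/8)x + 43/8
image of x^4: 16x^4 - (119/4)x^3 - (183/8)x^2 - (89/4)x - 81/16
the matrix is upper triangular; its diagonal is (0, 1, 4, 9, 16)
for a triangular matrix the eigenvalues are the diagonal entries, with algebraic multiplicity their repetition count


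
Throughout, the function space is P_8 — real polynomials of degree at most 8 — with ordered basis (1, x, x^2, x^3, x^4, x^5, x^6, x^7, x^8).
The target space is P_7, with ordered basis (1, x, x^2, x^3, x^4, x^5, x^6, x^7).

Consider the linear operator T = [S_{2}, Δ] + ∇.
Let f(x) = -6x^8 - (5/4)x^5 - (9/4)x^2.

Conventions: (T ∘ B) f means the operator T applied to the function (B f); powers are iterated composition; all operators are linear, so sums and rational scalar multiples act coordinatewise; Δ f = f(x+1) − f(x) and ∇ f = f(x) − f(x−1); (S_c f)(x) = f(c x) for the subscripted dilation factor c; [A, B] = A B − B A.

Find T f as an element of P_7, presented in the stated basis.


the image equals g(x) = 6096x^7 + 32424x^6 + 74928x^5 + (405255/4)x^4 + (166609/2)x^3 + (85683/2)x^2 + (49369/4)x + 3165/2

Δ f = -48x^7 - 168x^6 - 336x^5 - (1705/4)x^4 - (697/2)x^3 - (361/2)x^2 - (235/4)x - 19/2
S_{2} Δ f = -6144x^7 - 10752x^6 - 10752x^5 - 6820x^4 - 2788x^3 - 722x^2 - (235/2)x - 19/2
S_{2} f = -1536x^8 - 40x^5 - 9x^2
Δ S_{2} f = -12288x^7 - 43008x^6 - 86016x^5 - 107720x^4 - 86416x^3 - 43408x^2 - 12506x - 1585
[S_{2}, Δ] f = 6144x^7 + 32256x^6 + 75264x^5 + 100900x^4 + 83628x^3 + 42686x^2 + (24777/2)x + 3151/2
∇ f = -48x^7 + 168x^6 - 336x^5 + (1655/4)x^4 - (647/2)x^3 + (311/2)x^2 - (185/4)x + 7
([S_{2}, Δ] + ∇) f = 6096x^7 + 32424x^6 + 74928x^5 + (405255/4)x^4 + (166609/2)x^3 + (85683/2)x^2 + (49369/4)x + 3165/2


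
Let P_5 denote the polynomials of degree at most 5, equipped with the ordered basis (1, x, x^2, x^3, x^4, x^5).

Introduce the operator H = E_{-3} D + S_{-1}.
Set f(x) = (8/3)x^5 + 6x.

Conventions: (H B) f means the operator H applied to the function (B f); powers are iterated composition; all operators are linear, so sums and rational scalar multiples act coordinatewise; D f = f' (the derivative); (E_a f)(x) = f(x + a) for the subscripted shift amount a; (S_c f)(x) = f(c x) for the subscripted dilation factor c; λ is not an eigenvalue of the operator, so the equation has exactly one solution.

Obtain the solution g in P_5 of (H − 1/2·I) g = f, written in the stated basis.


write g with unknown coordinates in the stated basis and equate coefficients in (H − 1/2·I) g = f
solving from the highest basis element down gives g = -(16/9)x^5 + (160/9)x^4 + (3200/27)x^3 + (13760/9)x^2 + (68372/27)x + 328376/27
check: H g = (16/9)x^5 + (80/9)x^4 + (1600/27)x^3 + (6880/9)x^2 + (34348/27)x + 164188/27
so H g − 1/2·g = (8/3)x^5 + 6x = f ✓

the image equals g(x) = -(16/9)x^5 + (160/9)x^4 + (3200/27)x^3 + (13760/9)x^2 + (68372/27)x + 328376/27


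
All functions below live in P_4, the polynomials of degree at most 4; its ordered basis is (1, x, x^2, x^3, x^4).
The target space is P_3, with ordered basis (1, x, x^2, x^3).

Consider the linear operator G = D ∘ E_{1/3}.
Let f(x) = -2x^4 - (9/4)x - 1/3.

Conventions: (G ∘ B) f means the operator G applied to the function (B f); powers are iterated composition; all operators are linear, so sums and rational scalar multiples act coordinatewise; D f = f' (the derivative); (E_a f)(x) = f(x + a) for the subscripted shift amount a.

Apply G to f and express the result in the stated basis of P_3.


g(x) = -8x^3 - 8x^2 - (8/3)x - 275/108

E_{1/3} f = -2x^4 - (8/3)x^3 - (4/3)x^2 - (275/108)x - 359/324
D E_{1/3} f = -8x^3 - 8x^2 - (8/3)x - 275/108


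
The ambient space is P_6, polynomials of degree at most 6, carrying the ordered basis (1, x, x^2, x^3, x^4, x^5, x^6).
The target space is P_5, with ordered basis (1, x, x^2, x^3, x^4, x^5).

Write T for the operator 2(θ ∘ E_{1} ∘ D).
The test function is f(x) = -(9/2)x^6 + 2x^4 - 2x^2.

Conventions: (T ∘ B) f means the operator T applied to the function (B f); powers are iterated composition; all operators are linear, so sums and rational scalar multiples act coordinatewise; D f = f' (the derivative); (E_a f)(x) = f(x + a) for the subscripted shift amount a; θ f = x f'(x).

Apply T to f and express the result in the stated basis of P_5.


D f = -27x^5 + 8x^3 - 4x
E_{1} D f = -27x^5 - 135x^4 - 262x^3 - 246x^2 - 115x - 23
θ E_{1} D f = -135x^5 - 540x^4 - 786x^3 - 492x^2 - 115x
(2(θ ∘ E_{1} ∘ D)) f = -270x^5 - 1080x^4 - 1572x^3 - 984x^2 - 230x

g(x) = -270x^5 - 1080x^4 - 1572x^3 - 984x^2 - 230x


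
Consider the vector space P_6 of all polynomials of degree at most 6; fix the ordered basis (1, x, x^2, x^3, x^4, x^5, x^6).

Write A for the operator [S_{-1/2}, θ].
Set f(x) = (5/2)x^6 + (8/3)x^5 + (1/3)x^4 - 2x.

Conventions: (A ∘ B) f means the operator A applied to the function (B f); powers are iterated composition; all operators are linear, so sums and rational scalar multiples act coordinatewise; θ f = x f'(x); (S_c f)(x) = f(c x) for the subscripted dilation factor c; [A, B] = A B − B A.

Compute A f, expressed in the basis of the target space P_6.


θ f = 15x^6 + (40/3)x^5 + (4/3)x^4 - 2x
S_{-1/2} θ f = (15/64)x^6 - (5/12)x^5 + (1/12)x^4 + x
S_{-1/2} f = (5/128)x^6 - (1/12)x^5 + (1/48)x^4 + x
θ S_{-1/2} f = (15/64)x^6 - (5/12)x^5 + (1/12)x^4 + x
[S_{-1/2}, θ] f = 0

the image equals g(x) = 0


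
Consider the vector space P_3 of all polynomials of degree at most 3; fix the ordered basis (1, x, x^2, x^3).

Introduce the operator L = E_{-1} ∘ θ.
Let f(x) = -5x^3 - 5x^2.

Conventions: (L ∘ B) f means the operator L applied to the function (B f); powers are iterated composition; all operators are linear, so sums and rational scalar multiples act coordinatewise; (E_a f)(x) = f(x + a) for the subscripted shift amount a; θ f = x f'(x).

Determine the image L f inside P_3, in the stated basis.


g(x) = -15x^3 + 35x^2 - 25x + 5

θ f = -15x^3 - 10x^2
E_{-1} θ f = -15x^3 + 35x^2 - 25x + 5


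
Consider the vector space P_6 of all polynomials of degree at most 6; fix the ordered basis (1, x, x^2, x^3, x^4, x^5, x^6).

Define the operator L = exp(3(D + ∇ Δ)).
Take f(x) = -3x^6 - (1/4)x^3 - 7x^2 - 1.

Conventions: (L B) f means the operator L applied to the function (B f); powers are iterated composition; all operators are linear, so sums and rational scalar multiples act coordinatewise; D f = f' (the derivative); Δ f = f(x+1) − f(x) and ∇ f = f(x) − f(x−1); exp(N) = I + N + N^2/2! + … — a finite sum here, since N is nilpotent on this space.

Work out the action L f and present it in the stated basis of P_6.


order-1 term: -54x^5 - 270x^4 - (1089/4)x^2 - (93/2)x - 60
order-2 term: -405x^4 - 3240x^3 - 4860x^2 - (6507/4)x - 3393/2
order-3 term: -1620x^3 - 14580x^2 - 29160x - 48627/4
order-4 term: -3645x^2 - 29160x - 43740
order-5 term: -4374x - 21870
order-6 term: -2187
the series for exp(3(D + ∇ Δ)) f terminates at order 6
exp(3(D + ∇ Δ)) f = -3x^6 - 54x^5 - 675x^4 - (19441/4)x^3 - (93457/4)x^2 - (257469/4)x - 326845/4

the result is g(x) = -3x^6 - 54x^5 - 675x^4 - (19441/4)x^3 - (93457/4)x^2 - (257469/4)x - 326845/4


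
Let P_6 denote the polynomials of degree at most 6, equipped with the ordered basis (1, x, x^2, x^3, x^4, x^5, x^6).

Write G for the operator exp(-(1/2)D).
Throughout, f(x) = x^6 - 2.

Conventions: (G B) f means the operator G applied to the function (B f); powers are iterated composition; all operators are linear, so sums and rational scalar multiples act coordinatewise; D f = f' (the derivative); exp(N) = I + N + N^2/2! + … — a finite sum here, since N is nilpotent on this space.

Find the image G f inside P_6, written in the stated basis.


order-1 term: -3x^5
order-2 term: (15/4)x^4
order-3 term: -(5/2)x^3
order-4 term: (15/16)x^2
order-5 term: -(3/16)x
order-6 term: 1/64
the series for exp(-(1/2)D) f terminates at order 6
exp(-(1/2)D) f = x^6 - 3x^5 + (15/4)x^4 - (5/2)x^3 + (15/16)x^2 - (3/16)x - 127/64

the image equals g(x) = x^6 - 3x^5 + (15/4)x^4 - (5/2)x^3 + (15/16)x^2 - (3/16)x - 127/64


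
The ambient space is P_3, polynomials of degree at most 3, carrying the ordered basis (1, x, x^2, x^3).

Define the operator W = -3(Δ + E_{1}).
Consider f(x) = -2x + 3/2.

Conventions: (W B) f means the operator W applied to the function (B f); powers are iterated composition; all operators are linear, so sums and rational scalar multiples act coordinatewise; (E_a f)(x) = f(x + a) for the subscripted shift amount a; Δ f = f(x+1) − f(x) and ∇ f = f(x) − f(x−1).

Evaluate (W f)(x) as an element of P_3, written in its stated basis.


the result is g(x) = 6x + 15/2

Δ f = -2
E_{1} f = -2x - 1/2
(Δ + E_{1}) f = -2x - 5/2
(-3(Δ + E_{1})) f = 6x + 15/2


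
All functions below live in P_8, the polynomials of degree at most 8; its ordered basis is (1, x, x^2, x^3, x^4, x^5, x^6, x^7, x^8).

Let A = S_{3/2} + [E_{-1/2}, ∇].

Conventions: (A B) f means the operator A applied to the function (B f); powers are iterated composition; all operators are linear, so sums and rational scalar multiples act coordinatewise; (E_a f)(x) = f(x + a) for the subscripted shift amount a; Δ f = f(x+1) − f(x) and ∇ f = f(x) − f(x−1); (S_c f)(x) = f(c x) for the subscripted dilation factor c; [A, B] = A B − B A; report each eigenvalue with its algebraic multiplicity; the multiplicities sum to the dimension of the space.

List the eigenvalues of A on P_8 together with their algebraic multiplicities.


λ = 1 (multiplicity 1), λ = 3/2 (multiplicity 1), λ = 9/4 (multiplicity 1), λ = 27/8 (multiplicity 1), λ = 81/16 (multiplicity 1), λ = 243/32 (multiplicity 1), λ = 729/64 (multiplicity 1), λ = 2187/128 (multiplicity 1), λ = 6561/256 (multiplicity 1)

image of 1: 1
image of x: (3/2)x
image of x^2: (9/4)x^2
image of x^3: (27/8)x^3
image of x^4: (81/16)x^4
image of x^5: (243/32)x^5
image of x^6: (729/64)x^6
image of x^7: (2187/128)x^7
image of x^8: (6561/256)x^8
the matrix is upper triangular; its diagonal is (1, 3/2, 9/4, 27/8, 81/16, 243/32, 729/64, 2187/128, 6561/256)
for a triangular matrix the eigenvalues are the diagonal entries, with algebraic multiplicity their repetition count


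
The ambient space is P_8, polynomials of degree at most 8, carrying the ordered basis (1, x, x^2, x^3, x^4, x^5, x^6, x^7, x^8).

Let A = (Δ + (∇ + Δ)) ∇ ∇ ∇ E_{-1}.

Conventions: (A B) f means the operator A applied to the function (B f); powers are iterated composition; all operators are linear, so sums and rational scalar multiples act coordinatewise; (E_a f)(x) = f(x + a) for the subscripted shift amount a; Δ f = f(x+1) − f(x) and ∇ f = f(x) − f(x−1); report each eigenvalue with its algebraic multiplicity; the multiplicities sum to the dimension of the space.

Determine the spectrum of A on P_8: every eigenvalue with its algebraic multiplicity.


λ = 0 (multiplicity 9)

image of 1: 0
image of x: 0
image of x^2: 0
image of x^3: 0
image of x^4: 72
image of x^5: 360x - 840
image of x^6: 1080x^2 - 5040x + 6480
image of x^7: 2520x^3 - 17640x^2 + 45360x - 42000
image of x^8: 5040x^4 - 47040x^3 + 181440x^2 - 336000x + 248472
the matrix is upper triangular; its diagonal is (0, 0, 0, 0, 0, 0, 0, 0, 0)
for a triangular matrix the eigenvalues are the diagonal entries, with algebraic multiplicity their repetition count


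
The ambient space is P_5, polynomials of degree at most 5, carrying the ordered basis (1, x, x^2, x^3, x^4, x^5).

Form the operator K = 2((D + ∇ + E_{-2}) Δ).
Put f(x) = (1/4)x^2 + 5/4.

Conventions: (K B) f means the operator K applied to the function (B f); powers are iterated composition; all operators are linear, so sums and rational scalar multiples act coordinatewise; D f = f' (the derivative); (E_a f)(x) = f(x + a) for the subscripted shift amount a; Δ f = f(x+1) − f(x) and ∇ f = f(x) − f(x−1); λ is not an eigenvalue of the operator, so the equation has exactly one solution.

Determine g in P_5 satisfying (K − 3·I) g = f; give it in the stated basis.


g(x) = -(1/12)x^2 - (1/9)x - 59/108

write g with unknown coordinates in the stated basis and equate coefficients in (K − 3·I) g = f
solving from the highest basis element down gives g = -(1/12)x^2 - (1/9)x - 59/108
check: K g = -(1/3)x - 7/18
so K g − 3·g = (1/4)x^2 + 5/4 = f ✓


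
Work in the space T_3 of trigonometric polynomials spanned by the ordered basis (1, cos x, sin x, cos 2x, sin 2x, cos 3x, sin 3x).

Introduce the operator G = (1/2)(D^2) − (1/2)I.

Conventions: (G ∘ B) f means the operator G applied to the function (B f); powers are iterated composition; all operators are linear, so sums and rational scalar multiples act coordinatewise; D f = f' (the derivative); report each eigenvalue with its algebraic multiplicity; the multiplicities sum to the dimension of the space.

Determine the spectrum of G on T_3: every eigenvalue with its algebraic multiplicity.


image of 1: -1/2
image of cos x: -cos x
image of sin x: -sin x
image of cos 2x: -(5/2)cos 2x
image of sin 2x: -(5/2)sin 2x
image of cos 3x: -5cos 3x
image of sin 3x: -5sin 3x
the matrix is diagonal; its diagonal is (-1/2, -1, -1, -5/2, -5/2, -5, -5)
for a triangular matrix the eigenvalues are the diagonal entries, with algebraic multiplicity their repetition count

λ = -5 (multiplicity 2), λ = -5/2 (multiplicity 2), λ = -1 (multiplicity 2), λ = -1/2 (multiplicity 1)


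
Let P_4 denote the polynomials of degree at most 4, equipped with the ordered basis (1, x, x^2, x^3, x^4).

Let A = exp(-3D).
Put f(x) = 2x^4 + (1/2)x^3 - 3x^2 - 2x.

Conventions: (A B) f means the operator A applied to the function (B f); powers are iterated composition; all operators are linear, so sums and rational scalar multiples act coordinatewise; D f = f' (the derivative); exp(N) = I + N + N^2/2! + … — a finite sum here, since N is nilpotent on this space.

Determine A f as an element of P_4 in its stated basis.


the image equals g(x) = 2x^4 - (47/2)x^3 + (201/2)x^2 - (373/2)x + 255/2

order-1 term: -24x^3 - (9/2)x^2 + 18x + 6
order-2 term: 108x^2 + (27/2)x - 27
order-3 term: -216x - 27/2
order-4 term: 162
the series for exp(-3D) f terminates at order 4
exp(-3D) f = 2x^4 - (47/2)x^3 + (201/2)x^2 - (373/2)x + 255/2


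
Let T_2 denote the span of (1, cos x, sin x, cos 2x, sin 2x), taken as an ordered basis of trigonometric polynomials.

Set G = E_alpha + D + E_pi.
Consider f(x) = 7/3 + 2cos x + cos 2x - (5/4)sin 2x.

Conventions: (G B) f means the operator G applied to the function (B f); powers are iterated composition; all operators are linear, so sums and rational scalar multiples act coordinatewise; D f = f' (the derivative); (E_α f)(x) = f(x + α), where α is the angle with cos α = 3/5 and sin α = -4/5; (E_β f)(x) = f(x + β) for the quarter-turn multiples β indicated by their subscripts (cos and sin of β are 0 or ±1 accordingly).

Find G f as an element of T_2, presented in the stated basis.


E_alpha f = 7/3 + (6/5)cos x + (8/5)sin x + (23/25)cos 2x + (131/100)sin 2x
D f = -2sin x - (5/2)cos 2x - 2sin 2x
E_pi f = 7/3 - 2cos x + cos 2x - (5/4)sin 2x
(E_alpha + D + E_pi) f = 14/3 - (4/5)cos x - (2/5)sin x - (29/50)cos 2x - (97/50)sin 2x

the result is g(x) = 14/3 - (4/5)cos x - (2/5)sin x - (29/50)cos 2x - (97/50)sin 2x


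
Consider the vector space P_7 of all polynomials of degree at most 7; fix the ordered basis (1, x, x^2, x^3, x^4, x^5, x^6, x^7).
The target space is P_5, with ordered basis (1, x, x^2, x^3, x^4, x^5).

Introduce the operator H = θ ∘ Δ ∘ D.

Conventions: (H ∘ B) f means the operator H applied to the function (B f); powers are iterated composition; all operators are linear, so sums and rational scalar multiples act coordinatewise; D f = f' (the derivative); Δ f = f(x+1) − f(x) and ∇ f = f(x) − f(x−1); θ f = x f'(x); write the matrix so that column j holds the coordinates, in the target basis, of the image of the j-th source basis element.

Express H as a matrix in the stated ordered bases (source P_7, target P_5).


the matrix is [[0, 0, 0, 0, 0, 0, 0, 0]; [0, 0, 0, 6, 12, 20, 30, 42]; [0, 0, 0, 0, 24, 60, 120, 210]; [0, 0, 0, 0, 0, 60, 180, 420]; [0, 0, 0, 0, 0, 0, 120, 420]; [0, 0, 0, 0, 0, 0, 0, 210]] (rows listed top to bottom)

image of 1: 0
image of x: 0
image of x^2: 0
image of x^3: 6x
image of x^4: 24x^2 + 12x
image of x^5: 60x^3 + 60x^2 + 20x
image of x^6: 120x^4 + 180x^3 + 120x^2 + 30x
image of x^7: 210x^5 + 420x^4 + 420x^3 + 210x^2 + 42x
each image's coordinates form column j of the matrix


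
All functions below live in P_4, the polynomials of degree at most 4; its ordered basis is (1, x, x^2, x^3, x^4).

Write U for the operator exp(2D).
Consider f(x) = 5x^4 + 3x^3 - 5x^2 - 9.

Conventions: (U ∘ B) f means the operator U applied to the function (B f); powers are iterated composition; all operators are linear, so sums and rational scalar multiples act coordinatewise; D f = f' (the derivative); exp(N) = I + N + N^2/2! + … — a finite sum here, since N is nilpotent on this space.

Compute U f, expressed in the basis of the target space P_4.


order-1 term: 40x^3 + 18x^2 - 20x
order-2 term: 120x^2 + 36x - 20
order-3 term: 160x + 24
order-4 term: 80
the series for exp(2D) f terminates at order 4
exp(2D) f = 5x^4 + 43x^3 + 133x^2 + 176x + 75

the image equals g(x) = 5x^4 + 43x^3 + 133x^2 + 176x + 75


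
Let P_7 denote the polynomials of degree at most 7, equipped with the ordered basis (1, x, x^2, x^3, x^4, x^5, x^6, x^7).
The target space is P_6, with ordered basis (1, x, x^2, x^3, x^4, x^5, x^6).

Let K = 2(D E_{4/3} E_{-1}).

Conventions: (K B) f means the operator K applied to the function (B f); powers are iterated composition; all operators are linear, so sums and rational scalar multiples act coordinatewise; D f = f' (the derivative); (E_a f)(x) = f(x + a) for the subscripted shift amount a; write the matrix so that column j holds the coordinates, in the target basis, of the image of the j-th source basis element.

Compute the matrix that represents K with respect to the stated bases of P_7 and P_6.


the matrix is [[0, 2, 4/3, 2/3, 8/27, 10/81, 4/81, 14/729]; [0, 0, 4, 4, 8/3, 40/27, 20/27, 28/81]; [0, 0, 0, 6, 8, 20/3, 40/9, 70/27]; [0, 0, 0, 0, 8, 40/3, 40/3, 280/27]; [0, 0, 0, 0, 0, 10, 20, 70/3]; [0, 0, 0, 0, 0, 0, 12, 28]; [0, 0, 0, 0, 0, 0, 0, 14]] (rows listed top to bottom)

image of 1: 0
image of x: 2
image of x^2: 4x + 4/3
image of x^3: 6x^2 + 4x + 2/3
image of x^4: 8x^3 + 8x^2 + (8/3)x + 8/27
image of x^5: 10x^4 + (40/3)x^3 + (20/3)x^2 + (40/27)x + 10/81
image of x^6: 12x^5 + 20x^4 + (40/3)x^3 + (40/9)x^2 + (20/27)x + 4/81
image of x^7: 14x^6 + 28x^5 + (70/3)x^4 + (280/27)x^3 + (70/27)x^2 + (28/81)x + 14/729
each image's coordinates form column j of the matrix


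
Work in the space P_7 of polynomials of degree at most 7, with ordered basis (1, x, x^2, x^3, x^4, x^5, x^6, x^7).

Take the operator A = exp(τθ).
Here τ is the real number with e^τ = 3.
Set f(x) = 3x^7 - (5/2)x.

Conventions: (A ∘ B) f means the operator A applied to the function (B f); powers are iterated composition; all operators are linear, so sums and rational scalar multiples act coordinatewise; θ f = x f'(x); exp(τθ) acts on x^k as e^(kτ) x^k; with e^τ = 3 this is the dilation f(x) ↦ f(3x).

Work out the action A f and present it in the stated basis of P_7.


the image equals g(x) = 6561x^7 - (15/2)x

exp(τθ) x^k = e^(kτ) x^k; with e^τ = 3 this sends x^k to 3^k x^k
x ↦ 3 x
x^7 ↦ 2187 x^7
applying this coordinatewise to f: exp(τθ) f = 6561x^7 - (15/2)x


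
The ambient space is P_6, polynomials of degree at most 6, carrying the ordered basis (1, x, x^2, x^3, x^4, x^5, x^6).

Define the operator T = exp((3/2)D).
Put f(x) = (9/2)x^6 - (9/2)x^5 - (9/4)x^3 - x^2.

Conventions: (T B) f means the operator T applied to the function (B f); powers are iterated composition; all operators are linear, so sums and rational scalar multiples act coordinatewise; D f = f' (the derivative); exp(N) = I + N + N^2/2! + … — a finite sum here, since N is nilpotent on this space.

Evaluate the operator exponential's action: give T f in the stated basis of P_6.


g(x) = (9/2)x^6 + 36x^5 + (945/8)x^4 + (801/4)x^3 + (5719/32)x^2 + (1167/16)x + 927/128

order-1 term: (81/2)x^5 - (135/4)x^4 - (81/8)x^2 - 3x
order-2 term: (1215/8)x^4 - (405/4)x^3 - (243/16)x - 9/4
order-3 term: (1215/4)x^3 - (1215/8)x^2 - 243/32
order-4 term: (10935/32)x^2 - (3645/32)x
order-5 term: (6561/32)x - 2187/64
order-6 term: 6561/128
the series for exp((3/2)D) f terminates at order 6
exp((3/2)D) f = (9/2)x^6 + 36x^5 + (945/8)x^4 + (801/4)x^3 + (5719/32)x^2 + (1167/16)x + 927/128


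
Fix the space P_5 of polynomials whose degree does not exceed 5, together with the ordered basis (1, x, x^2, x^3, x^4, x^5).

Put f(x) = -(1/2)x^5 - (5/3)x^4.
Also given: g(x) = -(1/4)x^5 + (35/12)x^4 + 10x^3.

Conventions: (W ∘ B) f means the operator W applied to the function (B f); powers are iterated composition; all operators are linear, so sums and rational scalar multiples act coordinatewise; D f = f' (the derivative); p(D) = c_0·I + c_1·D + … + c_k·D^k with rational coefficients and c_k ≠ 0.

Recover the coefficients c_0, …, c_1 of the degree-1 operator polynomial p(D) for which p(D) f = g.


D^0 f = -(1/2)x^5 - (5/3)x^4
D^1 f = -(5/2)x^4 - (20/3)x^3
matching coefficients of g against c_0 f + c_1 Df + … from the top degree down determines the c_i
solution: c_0 = 1/2, c_1 = -3/2

c_0 = 1/2, c_1 = -3/2


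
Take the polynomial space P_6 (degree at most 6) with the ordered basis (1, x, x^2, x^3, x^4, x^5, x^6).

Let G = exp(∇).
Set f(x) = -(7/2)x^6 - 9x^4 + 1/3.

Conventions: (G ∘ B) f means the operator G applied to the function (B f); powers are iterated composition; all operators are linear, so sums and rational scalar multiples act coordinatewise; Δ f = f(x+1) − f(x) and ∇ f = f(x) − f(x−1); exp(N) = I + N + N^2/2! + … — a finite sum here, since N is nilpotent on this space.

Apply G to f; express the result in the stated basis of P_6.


order-1 term: -21x^5 + (105/2)x^4 - 106x^3 + (213/2)x^2 - 57x + 25/2
order-2 term: -(105/2)x^4 + 210x^3 - (843/2)x^2 + 423x - 343/2
order-3 term: -70x^3 + 315x^2 - 561x + 369
order-4 term: -(105/2)x^2 + 210x - 473/2
order-5 term: -21x + 105/2
order-6 term: -7/2
the series for exp(∇) f terminates at order 6
exp(∇) f = -(7/2)x^6 - 21x^5 - 9x^4 + 34x^3 - (105/2)x^2 - 6x + 137/6

the image equals g(x) = -(7/2)x^6 - 21x^5 - 9x^4 + 34x^3 - (105/2)x^2 - 6x + 137/6


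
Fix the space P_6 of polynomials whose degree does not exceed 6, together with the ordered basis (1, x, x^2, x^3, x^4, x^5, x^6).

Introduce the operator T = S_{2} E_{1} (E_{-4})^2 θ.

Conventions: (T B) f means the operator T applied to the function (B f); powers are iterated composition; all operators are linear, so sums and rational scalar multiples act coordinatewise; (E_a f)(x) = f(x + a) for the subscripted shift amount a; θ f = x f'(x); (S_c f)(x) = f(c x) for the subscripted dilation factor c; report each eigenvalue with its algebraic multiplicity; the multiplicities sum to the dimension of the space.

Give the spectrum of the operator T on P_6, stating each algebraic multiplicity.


image of 1: 0
image of x: 2x - 7
image of x^2: 8x^2 - 56x + 98
image of x^3: 24x^3 - 252x^2 + 882x - 1029
image of x^4: 64x^4 - 896x^3 + 4704x^2 - 10976x + 9604
image of x^5: 160x^5 - 2800x^4 + 19600x^3 - 68600x^2 + 120050x - 84035
image of x^6: 384x^6 - 8064x^5 + 70560x^4 - 329280x^3 + 864360x^2 - 1210104x + 705894
the matrix is upper triangular; its diagonal is (0, 2, 8, 24, 64, 160, 384)
for a triangular matrix the eigenvalues are the diagonal entries, with algebraic multiplicity their repetition count

λ = 0 (multiplicity 1), λ = 2 (multiplicity 1), λ = 8 (multiplicity 1), λ = 24 (multiplicity 1), λ = 64 (multiplicity 1), λ = 160 (multiplicity 1), λ = 384 (multiplicity 1)


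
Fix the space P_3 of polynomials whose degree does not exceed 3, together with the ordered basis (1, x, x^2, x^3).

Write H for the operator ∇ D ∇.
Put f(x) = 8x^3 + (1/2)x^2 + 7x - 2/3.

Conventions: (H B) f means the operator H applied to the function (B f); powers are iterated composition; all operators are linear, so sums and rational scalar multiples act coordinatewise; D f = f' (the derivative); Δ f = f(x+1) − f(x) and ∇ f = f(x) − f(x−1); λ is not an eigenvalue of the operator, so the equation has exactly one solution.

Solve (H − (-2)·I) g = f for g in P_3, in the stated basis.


write g with unknown coordinates in the stated basis and equate coefficients in (H − (-2)·I) g = f
solving from the highest basis element down gives g = 4x^3 + (1/4)x^2 + (7/2)x - 37/3
check: H g = 24
so H g − (-2)·g = 8x^3 + (1/2)x^2 + 7x - 2/3 = f ✓

g(x) = 4x^3 + (1/4)x^2 + (7/2)x - 37/3


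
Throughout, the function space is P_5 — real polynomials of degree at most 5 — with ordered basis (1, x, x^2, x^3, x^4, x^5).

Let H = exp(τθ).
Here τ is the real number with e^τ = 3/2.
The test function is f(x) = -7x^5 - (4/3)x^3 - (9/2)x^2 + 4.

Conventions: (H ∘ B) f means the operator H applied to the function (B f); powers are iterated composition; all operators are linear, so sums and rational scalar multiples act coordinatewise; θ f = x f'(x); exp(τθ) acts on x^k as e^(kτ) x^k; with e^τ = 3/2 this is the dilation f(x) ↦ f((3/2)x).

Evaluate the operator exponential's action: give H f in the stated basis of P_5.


exp(τθ) x^k = e^(kτ) x^k; with e^τ = 3/2 this sends x^k to (3/2)^k x^k
x^2 ↦ 9/4 x^2
x^3 ↦ 27/8 x^3
x^5 ↦ 243/32 x^5
applying this coordinatewise to f: exp(τθ) f = -(1701/32)x^5 - (9/2)x^3 - (81/8)x^2 + 4

the result is g(x) = -(1701/32)x^5 - (9/2)x^3 - (81/8)x^2 + 4


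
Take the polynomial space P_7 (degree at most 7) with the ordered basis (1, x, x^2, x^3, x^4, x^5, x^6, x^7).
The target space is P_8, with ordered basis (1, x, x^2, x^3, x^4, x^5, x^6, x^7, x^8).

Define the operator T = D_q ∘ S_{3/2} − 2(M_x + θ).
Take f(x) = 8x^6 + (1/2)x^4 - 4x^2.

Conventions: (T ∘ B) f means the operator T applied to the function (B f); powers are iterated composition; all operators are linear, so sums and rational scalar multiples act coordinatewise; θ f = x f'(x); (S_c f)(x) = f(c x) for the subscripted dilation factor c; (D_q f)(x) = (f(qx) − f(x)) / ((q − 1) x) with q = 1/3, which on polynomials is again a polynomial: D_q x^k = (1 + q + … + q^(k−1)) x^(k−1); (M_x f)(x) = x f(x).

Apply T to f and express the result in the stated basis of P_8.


the result is g(x) = -16x^7 - 96x^6 + (271/2)x^5 - 4x^4 + (47/4)x^3 + 16x^2 - 12x

S_{3/2} f = (729/8)x^6 + (81/32)x^4 - 9x^2
D_q S_{3/2} f = (273/2)x^5 + (15/4)x^3 - 12x
M_x f = 8x^7 + (1/2)x^5 - 4x^3
θ f = 48x^6 + 2x^4 - 8x^2
(M_x + θ) f = 8x^7 + 48x^6 + (1/2)x^5 + 2x^4 - 4x^3 - 8x^2
(-2(M_x + θ)) f = -16x^7 - 96x^6 - x^5 - 4x^4 + 8x^3 + 16x^2
(D_q ∘ S_{3/2} − 2(M_x + θ)) f = -16x^7 - 96x^6 + (271/2)x^5 - 4x^4 + (47/4)x^3 + 16x^2 - 12x


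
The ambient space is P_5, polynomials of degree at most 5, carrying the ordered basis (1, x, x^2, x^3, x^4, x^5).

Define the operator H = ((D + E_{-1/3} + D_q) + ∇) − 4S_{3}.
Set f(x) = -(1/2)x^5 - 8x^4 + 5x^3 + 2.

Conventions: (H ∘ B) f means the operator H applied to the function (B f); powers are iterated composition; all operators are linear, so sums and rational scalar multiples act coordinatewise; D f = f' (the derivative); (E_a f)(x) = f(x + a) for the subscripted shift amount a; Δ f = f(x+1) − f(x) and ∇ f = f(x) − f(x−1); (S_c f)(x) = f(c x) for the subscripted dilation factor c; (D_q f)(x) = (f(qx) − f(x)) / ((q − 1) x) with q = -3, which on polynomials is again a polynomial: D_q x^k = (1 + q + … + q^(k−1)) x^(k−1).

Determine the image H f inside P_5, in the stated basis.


the result is g(x) = (971/2)x^5 + (7648/3)x^4 - (3815/9)x^3 + (2642/27)x^2 - (3376/81)x + 1511/243

D f = -(5/2)x^4 - 32x^3 + 15x^2
E_{-1/3} f = -(1/2)x^5 - (43/6)x^4 + (136/9)x^3 - (274/27)x^2 + (457/162)x + 835/486
D_q f = -(61/2)x^4 + 160x^3 + 35x^2
(D + E_{-1/3} + D_q) f = -(1/2)x^5 - (241/6)x^4 + (1288/9)x^3 + (1076/27)x^2 + (457/162)x + 835/486
∇ f = -(5/2)x^4 - 27x^3 + 58x^2 - (89/2)x + 25/2
((D + E_{-1/3} + D_q) + ∇) f = -(1/2)x^5 - (128/3)x^4 + (1045/9)x^3 + (2642/27)x^2 - (3376/81)x + 3455/243
S_{3} f = -(243/2)x^5 - 648x^4 + 135x^3 + 2
(-4S_{3}) f = 486x^5 + 2592x^4 - 540x^3 - 8
(((D + E_{-1/3} + D_q) + ∇) − 4S_{3}) f = (971/2)x^5 + (7648/3)x^4 - (3815/9)x^3 + (2642/27)x^2 - (3376/81)x + 1511/243


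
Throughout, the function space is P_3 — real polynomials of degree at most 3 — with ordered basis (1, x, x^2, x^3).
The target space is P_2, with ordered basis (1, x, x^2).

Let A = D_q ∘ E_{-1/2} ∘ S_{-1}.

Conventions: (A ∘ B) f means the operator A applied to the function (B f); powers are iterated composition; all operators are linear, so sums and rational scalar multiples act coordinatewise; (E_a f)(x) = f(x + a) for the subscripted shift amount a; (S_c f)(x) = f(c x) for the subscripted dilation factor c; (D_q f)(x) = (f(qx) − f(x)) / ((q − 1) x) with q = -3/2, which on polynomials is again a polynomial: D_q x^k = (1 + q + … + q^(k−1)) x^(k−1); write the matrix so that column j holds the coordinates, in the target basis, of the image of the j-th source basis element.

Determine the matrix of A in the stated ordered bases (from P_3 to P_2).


the matrix is [[0, -1, -1, -3/4]; [0, 0, -1/2, -3/4]; [0, 0, 0, -7/4]] (rows listed top to bottom)

image of 1: 0
image of x: -1
image of x^2: -(1/2)x - 1
image of x^3: -(7/4)x^2 - (3/4)x - 3/4
each image's coordinates form column j of the matrix


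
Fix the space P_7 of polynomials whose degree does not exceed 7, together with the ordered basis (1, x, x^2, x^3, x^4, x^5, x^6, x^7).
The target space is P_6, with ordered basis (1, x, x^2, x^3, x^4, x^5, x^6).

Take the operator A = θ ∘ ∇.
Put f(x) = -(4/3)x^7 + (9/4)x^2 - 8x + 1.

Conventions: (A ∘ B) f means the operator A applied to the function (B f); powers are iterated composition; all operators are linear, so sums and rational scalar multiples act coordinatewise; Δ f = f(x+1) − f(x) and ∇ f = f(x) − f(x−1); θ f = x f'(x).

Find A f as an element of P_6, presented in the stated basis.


∇ f = -(28/3)x^6 + 28x^5 - (140/3)x^4 + (140/3)x^3 - 28x^2 + (83/6)x - 139/12
θ ∇ f = -56x^6 + 140x^5 - (560/3)x^4 + 140x^3 - 56x^2 + (83/6)x

the image equals g(x) = -56x^6 + 140x^5 - (560/3)x^4 + 140x^3 - 56x^2 + (83/6)x


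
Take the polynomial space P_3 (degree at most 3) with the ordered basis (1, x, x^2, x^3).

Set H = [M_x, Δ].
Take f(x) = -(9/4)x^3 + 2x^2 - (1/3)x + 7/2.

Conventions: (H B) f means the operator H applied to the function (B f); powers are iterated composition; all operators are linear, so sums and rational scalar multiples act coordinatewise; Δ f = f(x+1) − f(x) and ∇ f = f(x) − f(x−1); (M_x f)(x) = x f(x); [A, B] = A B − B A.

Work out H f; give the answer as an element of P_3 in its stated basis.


g(x) = (9/4)x^3 + (19/4)x^2 + (37/12)x - 35/12

Δ f = -(27/4)x^2 - (11/4)x - 7/12
M_x Δ f = -(27/4)x^3 - (11/4)x^2 - (7/12)x
M_x f = -(9/4)x^4 + 2x^3 - (1/3)x^2 + (7/2)x
Δ M_x f = -9x^3 - (15/2)x^2 - (11/3)x + 35/12
[M_x, Δ] f = (9/4)x^3 + (19/4)x^2 + (37/12)x - 35/12


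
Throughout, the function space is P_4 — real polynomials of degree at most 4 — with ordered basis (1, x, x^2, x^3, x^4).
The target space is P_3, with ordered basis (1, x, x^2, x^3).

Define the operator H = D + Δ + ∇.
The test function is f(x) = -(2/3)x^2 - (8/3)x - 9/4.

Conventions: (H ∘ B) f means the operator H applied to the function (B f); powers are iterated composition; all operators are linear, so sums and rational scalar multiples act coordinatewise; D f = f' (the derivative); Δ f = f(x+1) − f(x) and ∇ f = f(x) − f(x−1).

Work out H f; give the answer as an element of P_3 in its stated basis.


D f = -(4/3)x - 8/3
Δ f = -(4/3)x - 10/3
∇ f = -(4/3)x - 2
(D + Δ + ∇) f = -4x - 8

g(x) = -4x - 8


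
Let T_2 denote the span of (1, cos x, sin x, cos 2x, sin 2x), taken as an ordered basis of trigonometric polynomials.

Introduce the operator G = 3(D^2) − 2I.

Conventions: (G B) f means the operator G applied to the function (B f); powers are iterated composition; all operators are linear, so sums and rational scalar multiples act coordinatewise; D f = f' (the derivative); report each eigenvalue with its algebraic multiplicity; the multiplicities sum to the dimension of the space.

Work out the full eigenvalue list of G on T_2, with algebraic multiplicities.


λ = -14 (multiplicity 2), λ = -5 (multiplicity 2), λ = -2 (multiplicity 1)

image of 1: -2
image of cos x: -5cos x
image of sin x: -5sin x
image of cos 2x: -14cos 2x
image of sin 2x: -14sin 2x
the matrix is diagonal; its diagonal is (-2, -5, -5, -14, -14)
for a triangular matrix the eigenvalues are the diagonal entries, with algebraic multiplicity their repetition count


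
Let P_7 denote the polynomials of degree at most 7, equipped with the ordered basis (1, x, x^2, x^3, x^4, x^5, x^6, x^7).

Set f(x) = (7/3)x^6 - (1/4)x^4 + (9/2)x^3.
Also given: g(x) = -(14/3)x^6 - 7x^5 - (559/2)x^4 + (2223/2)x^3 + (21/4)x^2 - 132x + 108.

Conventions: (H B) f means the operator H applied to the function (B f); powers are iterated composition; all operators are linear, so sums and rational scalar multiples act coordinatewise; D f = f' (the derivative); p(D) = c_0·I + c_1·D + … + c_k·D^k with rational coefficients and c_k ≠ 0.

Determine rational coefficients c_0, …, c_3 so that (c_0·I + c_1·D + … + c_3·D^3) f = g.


D^0 f = (7/3)x^6 - (1/4)x^4 + (9/2)x^3
D^1 f = 14x^5 - x^3 + (27/2)x^2
D^2 f = 70x^4 - 3x^2 + 27x
D^3 f = 280x^3 - 6x + 27
matching coefficients of g against c_0 f + c_1 Df + … from the top degree down determines the c_i
solution: c_0 = -2, c_1 = -1/2, c_2 = -4, c_3 = 4

p(D) = -2·I − (1/2)·D − 4·D^2 + 4·D^3, i.e. c_0 = -2, c_1 = -1/2, c_2 = -4, c_3 = 4


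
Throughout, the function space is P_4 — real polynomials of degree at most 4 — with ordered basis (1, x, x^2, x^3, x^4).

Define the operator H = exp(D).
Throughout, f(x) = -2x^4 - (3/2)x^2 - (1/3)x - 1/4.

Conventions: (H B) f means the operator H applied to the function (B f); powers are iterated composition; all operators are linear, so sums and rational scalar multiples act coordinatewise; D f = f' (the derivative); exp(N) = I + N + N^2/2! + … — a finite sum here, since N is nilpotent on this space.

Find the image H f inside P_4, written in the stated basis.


order-1 term: -8x^3 - 3x - 1/3
order-2 term: -12x^2 - 3/2
order-3 term: -8x
order-4 term: -2
the series for exp(D) f terminates at order 4
exp(D) f = -2x^4 - 8x^3 - (27/2)x^2 - (34/3)x - 49/12

g(x) = -2x^4 - 8x^3 - (27/2)x^2 - (34/3)x - 49/12


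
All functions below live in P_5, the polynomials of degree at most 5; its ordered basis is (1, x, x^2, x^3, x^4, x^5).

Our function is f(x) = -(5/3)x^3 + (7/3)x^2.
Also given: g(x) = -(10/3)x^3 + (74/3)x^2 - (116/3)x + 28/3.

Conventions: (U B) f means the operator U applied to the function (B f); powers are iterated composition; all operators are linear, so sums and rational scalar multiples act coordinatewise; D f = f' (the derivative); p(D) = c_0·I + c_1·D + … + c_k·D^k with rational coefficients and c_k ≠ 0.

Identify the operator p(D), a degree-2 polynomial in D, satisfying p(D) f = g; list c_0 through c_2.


c_0 = 2, c_1 = -4, c_2 = 2

D^0 f = -(5/3)x^3 + (7/3)x^2
D^1 f = -5x^2 + (14/3)x
D^2 f = -10x + 14/3
matching coefficients of g against c_0 f + c_1 Df + … from the top degree down determines the c_i
solution: c_0 = 2, c_1 = -4, c_2 = 2


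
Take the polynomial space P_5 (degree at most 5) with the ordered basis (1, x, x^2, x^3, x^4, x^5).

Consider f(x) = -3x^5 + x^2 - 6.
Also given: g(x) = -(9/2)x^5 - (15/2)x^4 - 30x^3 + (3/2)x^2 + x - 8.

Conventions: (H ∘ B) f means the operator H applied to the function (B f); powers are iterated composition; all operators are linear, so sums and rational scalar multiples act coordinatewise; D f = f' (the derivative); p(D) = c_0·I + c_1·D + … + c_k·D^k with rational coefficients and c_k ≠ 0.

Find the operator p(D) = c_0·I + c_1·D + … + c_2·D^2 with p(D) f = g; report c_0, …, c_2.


D^0 f = -3x^5 + x^2 - 6
D^1 f = -15x^4 + 2x
D^2 f = -60x^3 + 2
matching coefficients of g against c_0 f + c_1 Df + … from the top degree down determines the c_i
solution: c_0 = 3/2, c_1 = 1/2, c_2 = 1/2

p(D) = (3/2)·I + (1/2)·D + (1/2)·D^2, i.e. c_0 = 3/2, c_1 = 1/2, c_2 = 1/2


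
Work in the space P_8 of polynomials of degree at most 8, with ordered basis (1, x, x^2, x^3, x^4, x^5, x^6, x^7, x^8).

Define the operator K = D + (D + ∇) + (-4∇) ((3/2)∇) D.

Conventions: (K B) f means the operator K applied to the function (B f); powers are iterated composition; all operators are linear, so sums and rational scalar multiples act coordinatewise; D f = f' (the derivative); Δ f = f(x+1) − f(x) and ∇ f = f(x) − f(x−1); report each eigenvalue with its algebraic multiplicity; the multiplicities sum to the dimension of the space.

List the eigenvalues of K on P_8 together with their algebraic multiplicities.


λ = 0 (multiplicity 9)

image of 1: 0
image of x: 3
image of x^2: 6x - 1
image of x^3: 9x^2 - 3x - 35
image of x^4: 12x^3 - 6x^2 - 140x + 143
image of x^5: 15x^4 - 10x^3 - 350x^2 + 715x - 419
image of x^6: 18x^5 - 15x^4 - 700x^3 + 2145x^2 - 2514x + 1079
image of x^7: 21x^6 - 21x^5 - 1225x^4 + 5005x^3 - 8799x^2 + 7553x - 2603
image of x^8: 24x^7 - 28x^6 - 1960x^5 + 10010x^4 - 23464x^3 + 30212x^2 - 20824x + 6047
the matrix is upper triangular; its diagonal is (0, 0, 0, 0, 0, 0, 0, 0, 0)
for a triangular matrix the eigenvalues are the diagonal entries, with algebraic multiplicity their repetition count
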